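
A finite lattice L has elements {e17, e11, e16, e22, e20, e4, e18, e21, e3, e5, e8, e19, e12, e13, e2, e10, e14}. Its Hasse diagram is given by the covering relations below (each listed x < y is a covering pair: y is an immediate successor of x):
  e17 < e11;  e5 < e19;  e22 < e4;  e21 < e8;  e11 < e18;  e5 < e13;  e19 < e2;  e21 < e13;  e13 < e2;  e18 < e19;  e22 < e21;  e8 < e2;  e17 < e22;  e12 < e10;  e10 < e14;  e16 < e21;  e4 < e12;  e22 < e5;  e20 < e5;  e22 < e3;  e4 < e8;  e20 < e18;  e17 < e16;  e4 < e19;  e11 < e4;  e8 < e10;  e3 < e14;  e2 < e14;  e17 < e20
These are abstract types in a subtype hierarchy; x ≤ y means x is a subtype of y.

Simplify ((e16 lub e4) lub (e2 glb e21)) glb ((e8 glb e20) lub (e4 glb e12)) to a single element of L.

e4

e16 ∨ e4 = e8
e2 ∧ e21 = e21
e8 ∨ e21 = e8
e8 ∧ e20 = e17
e4 ∧ e12 = e4
e17 ∨ e4 = e4
e8 ∧ e4 = e4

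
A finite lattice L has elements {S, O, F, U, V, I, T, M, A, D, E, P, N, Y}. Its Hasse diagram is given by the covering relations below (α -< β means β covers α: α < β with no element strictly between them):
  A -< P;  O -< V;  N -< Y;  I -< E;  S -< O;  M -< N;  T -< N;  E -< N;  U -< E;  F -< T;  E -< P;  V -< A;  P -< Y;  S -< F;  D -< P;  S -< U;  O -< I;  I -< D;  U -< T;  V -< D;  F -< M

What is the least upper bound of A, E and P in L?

Common upper bounds of {A, E, P}: P, Y.
The least among these is P.

P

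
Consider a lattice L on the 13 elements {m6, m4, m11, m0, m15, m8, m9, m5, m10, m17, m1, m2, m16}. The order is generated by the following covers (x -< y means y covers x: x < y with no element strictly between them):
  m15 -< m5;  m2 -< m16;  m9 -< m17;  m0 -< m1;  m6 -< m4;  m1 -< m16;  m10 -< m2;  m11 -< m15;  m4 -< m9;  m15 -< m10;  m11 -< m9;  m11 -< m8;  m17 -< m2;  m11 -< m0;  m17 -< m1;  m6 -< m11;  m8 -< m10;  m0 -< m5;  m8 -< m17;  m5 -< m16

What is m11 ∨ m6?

Common upper bounds of {m11, m6}: m0, m1, m10, m11, m15, m16, m17, m2, m5, m8, m9.
The least among these is m11.

m11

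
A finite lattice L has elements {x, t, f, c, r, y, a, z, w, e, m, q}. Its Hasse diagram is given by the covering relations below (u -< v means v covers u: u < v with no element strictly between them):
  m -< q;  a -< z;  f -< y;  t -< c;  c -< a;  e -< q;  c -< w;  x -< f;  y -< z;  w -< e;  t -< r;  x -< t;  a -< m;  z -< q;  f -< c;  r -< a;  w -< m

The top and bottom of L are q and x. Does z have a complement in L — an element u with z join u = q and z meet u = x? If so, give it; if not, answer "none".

none

For every candidate u, either z ∨ u ≠ q or z ∧ u ≠ x; no complement exists.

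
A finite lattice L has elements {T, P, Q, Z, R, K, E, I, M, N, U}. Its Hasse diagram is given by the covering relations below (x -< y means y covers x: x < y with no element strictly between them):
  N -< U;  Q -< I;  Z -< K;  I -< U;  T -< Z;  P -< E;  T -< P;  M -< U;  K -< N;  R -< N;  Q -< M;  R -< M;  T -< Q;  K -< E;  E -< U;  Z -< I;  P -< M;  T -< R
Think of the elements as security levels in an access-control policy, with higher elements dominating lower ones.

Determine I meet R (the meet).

Common lower bounds of {I, R}: T.
The greatest among these is T.

T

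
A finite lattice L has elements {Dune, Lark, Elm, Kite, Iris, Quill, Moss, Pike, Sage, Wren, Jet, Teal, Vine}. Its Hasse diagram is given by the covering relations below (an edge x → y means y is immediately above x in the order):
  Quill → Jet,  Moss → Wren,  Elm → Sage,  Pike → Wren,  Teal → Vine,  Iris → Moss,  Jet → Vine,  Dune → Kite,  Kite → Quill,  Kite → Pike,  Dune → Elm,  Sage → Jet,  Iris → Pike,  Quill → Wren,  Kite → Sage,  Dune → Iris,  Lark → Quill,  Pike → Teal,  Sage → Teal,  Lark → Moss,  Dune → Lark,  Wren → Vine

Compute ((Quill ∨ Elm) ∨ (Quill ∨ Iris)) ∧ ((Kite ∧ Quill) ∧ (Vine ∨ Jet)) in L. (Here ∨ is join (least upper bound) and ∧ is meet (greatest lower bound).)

Kite

Quill ∨ Elm = Jet
Quill ∨ Iris = Wren
Jet ∨ Wren = Vine
Kite ∧ Quill = Kite
Vine ∨ Jet = Vine
Kite ∧ Vine = Kite
Vine ∧ Kite = Kite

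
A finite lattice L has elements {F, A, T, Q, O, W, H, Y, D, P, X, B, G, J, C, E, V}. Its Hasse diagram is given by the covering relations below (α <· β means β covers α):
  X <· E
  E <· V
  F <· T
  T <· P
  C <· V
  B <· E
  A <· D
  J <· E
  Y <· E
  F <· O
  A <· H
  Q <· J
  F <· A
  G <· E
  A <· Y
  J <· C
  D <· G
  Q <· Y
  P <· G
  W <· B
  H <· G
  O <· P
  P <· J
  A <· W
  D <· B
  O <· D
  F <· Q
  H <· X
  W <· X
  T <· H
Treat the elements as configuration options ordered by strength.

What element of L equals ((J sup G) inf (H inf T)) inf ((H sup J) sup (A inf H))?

T

J ∨ G = E
H ∧ T = T
E ∧ T = T
H ∨ J = E
A ∧ H = A
E ∨ A = E
T ∧ E = T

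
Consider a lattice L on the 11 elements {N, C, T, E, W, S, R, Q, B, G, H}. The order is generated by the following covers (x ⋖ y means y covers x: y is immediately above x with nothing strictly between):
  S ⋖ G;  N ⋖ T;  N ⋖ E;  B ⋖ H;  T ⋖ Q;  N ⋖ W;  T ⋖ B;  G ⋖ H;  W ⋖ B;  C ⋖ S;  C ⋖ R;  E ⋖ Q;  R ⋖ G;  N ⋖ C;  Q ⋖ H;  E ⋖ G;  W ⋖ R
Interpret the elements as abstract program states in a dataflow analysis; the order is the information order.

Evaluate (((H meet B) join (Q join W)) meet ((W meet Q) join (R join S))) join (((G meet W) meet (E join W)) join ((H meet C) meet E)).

H ∧ B = B
Q ∨ W = H
B ∨ H = H
W ∧ Q = N
R ∨ S = G
N ∨ G = G
H ∧ G = G
G ∧ W = W
E ∨ W = G
W ∧ G = W
H ∧ C = C
C ∧ E = N
W ∨ N = W
G ∨ W = G

G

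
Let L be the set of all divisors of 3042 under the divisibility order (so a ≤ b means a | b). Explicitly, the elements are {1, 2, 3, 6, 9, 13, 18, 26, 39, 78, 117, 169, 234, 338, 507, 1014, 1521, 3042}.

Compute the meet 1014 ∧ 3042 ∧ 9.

Common lower bounds of {1014, 3042, 9}: 1, 3.
The greatest among these is 3.

3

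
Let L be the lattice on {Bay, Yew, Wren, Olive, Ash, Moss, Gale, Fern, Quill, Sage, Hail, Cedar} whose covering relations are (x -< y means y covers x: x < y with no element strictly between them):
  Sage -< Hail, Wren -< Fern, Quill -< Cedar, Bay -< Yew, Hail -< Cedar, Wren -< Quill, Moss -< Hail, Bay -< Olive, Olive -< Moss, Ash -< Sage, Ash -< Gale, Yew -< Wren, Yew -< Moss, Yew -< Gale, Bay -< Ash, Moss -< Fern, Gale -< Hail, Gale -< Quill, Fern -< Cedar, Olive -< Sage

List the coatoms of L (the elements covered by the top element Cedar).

The coatoms are exactly the elements covered by Cedar: Fern, Hail, Quill.

Fern, Hail, Quill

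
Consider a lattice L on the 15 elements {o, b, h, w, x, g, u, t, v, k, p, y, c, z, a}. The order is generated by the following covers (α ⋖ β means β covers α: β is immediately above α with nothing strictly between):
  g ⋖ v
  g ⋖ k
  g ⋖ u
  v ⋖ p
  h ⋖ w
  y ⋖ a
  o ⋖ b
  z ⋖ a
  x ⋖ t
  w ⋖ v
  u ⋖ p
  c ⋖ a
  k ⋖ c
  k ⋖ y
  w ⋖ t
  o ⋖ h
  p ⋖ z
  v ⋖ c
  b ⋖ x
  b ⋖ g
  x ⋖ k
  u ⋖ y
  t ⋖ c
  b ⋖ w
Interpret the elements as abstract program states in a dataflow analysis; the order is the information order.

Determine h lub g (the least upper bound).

v

Common upper bounds of {h, g}: a, c, p, v, z.
The least among these is v.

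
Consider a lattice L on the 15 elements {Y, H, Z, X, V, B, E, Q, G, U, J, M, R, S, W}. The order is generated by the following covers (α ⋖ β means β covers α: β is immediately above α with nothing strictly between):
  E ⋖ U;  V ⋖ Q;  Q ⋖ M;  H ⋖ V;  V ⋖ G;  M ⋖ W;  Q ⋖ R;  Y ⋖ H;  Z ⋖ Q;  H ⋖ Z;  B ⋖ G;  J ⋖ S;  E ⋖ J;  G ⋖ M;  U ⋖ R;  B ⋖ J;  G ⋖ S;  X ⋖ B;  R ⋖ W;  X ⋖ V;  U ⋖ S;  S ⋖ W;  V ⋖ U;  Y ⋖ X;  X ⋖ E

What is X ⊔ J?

J

Common upper bounds of {X, J}: J, S, W.
The least among these is J.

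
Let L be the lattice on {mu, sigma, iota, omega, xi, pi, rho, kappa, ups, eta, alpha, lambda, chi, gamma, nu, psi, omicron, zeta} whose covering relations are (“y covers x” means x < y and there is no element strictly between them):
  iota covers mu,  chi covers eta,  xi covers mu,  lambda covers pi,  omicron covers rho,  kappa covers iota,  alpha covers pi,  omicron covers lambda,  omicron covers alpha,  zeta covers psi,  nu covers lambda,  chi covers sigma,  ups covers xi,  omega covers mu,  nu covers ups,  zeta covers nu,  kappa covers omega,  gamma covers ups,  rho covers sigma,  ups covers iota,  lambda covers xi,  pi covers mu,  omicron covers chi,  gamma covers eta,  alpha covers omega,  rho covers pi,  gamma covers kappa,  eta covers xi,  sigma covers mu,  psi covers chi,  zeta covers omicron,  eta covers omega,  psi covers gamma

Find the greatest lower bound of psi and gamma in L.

gamma

Common lower bounds of {psi, gamma}: eta, gamma, iota, kappa, mu, omega, ups, xi.
The greatest among these is gamma.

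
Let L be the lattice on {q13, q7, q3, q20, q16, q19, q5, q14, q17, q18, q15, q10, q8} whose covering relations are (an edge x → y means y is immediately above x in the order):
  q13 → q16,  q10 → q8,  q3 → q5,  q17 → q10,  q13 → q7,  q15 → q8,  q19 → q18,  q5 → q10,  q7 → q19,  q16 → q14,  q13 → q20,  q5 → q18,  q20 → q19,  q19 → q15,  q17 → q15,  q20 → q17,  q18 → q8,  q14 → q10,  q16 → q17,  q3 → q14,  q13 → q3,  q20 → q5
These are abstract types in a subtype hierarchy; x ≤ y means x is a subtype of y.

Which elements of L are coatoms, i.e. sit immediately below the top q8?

q10, q15, q18

The coatoms are exactly the elements covered by q8: q10, q15, q18.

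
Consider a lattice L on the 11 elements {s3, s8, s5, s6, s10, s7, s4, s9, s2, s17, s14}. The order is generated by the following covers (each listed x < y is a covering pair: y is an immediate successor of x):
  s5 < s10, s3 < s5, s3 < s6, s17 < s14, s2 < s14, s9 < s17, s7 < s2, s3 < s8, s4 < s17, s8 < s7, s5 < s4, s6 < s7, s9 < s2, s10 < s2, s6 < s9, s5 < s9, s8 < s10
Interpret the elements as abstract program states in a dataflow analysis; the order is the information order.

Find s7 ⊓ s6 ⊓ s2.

Common lower bounds of {s7, s6, s2}: s3, s6.
The greatest among these is s6.

s6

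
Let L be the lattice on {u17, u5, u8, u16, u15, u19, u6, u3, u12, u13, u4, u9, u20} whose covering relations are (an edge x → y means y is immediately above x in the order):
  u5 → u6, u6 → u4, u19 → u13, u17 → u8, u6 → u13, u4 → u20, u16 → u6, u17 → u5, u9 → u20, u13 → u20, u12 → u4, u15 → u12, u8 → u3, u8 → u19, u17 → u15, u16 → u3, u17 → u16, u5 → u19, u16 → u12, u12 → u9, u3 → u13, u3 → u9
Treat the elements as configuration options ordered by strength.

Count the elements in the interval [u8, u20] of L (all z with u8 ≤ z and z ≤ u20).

6

The interval [u8, u20] = {u13, u19, u20, u3, u8, u9}, which has 6 elements.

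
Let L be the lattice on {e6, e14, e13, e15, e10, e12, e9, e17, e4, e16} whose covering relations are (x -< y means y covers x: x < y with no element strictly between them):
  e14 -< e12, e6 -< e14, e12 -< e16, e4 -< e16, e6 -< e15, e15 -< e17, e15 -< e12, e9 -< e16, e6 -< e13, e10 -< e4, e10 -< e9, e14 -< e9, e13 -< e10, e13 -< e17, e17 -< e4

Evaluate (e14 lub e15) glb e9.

e14 ∨ e15 = e12
e12 ∧ e9 = e14

e14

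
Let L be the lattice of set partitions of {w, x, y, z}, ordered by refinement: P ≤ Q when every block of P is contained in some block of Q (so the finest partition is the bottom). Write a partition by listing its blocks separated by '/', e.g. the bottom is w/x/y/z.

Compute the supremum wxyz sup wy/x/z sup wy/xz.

The join of wxyz, wy/x/z, wy/xz merges any blocks that overlap across the partitions, giving wxyz.

wxyz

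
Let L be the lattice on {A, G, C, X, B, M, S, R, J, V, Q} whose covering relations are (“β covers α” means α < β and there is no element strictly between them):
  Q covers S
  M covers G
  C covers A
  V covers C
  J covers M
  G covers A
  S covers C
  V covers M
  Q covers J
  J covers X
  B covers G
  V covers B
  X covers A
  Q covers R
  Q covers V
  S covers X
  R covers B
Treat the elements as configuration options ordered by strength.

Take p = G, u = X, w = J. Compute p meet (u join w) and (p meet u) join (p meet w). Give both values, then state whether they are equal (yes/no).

G; G; yes

u join w = J, so p meet (u join w) = G meet J = G.
p meet u = A and p meet w = G, so (p meet u) join (p meet w) = A join G = G.
Equal: yes.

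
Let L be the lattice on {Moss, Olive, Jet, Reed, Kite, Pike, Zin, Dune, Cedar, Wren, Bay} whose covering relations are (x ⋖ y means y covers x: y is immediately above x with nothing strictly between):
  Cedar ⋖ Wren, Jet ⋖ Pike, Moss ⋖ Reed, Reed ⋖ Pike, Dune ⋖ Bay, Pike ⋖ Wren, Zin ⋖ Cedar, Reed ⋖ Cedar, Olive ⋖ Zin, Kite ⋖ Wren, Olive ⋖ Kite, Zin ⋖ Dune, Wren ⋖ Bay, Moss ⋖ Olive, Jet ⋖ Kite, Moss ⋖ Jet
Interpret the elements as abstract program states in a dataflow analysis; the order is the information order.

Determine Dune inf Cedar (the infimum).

Zin

Common lower bounds of {Dune, Cedar}: Moss, Olive, Zin.
The greatest among these is Zin.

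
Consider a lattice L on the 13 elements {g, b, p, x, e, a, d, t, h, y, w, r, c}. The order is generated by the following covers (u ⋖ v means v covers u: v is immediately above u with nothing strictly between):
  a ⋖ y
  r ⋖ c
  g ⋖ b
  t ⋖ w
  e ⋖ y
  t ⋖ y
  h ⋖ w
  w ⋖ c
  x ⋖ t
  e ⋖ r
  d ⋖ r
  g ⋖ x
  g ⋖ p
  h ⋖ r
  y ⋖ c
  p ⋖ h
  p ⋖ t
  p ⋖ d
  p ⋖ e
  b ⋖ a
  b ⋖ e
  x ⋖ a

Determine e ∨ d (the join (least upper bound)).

r

Common upper bounds of {e, d}: c, r.
The least among these is r.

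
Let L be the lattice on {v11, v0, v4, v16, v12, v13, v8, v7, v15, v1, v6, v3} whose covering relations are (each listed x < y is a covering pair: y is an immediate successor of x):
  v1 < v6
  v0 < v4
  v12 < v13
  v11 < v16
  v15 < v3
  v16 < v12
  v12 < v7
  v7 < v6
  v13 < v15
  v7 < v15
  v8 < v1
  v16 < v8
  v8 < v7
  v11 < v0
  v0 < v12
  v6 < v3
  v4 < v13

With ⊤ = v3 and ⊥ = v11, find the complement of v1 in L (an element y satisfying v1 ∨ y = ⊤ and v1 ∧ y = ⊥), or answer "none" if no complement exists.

Need y with v1 ∨ y = v3 and v1 ∧ y = v11.
Checking each element gives: v4.

v4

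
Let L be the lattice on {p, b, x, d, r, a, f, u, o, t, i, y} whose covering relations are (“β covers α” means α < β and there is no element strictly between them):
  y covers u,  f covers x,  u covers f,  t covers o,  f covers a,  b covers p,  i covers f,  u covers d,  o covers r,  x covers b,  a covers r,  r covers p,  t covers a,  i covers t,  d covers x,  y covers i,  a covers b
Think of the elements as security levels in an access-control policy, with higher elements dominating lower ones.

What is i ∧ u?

f

Common lower bounds of {i, u}: a, b, f, p, r, x.
The greatest among these is f.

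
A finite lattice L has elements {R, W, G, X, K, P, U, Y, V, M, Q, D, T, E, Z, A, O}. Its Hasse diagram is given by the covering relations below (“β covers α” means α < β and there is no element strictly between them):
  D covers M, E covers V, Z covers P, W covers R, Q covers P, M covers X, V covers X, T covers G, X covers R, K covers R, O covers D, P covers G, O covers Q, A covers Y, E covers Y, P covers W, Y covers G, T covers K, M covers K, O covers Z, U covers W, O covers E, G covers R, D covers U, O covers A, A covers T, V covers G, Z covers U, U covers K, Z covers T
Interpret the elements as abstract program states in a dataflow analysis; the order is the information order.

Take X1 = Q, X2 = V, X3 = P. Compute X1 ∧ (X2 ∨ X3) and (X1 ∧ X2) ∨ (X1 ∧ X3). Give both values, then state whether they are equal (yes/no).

X2 ∨ X3 = O, so X1 ∧ (X2 ∨ X3) = Q ∧ O = Q.
X1 ∧ X2 = G and X1 ∧ X3 = P, so (X1 ∧ X2) ∨ (X1 ∧ X3) = G ∨ P = P.
Equal: no.

Q; P; no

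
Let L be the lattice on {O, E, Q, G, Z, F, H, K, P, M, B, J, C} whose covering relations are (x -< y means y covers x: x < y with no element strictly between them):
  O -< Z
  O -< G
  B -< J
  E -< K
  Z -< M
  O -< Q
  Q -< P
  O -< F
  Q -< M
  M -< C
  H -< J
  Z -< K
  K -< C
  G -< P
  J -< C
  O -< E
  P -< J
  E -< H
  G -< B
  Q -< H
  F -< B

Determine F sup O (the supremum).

Common upper bounds of {F, O}: B, C, F, J.
The least among these is F.

F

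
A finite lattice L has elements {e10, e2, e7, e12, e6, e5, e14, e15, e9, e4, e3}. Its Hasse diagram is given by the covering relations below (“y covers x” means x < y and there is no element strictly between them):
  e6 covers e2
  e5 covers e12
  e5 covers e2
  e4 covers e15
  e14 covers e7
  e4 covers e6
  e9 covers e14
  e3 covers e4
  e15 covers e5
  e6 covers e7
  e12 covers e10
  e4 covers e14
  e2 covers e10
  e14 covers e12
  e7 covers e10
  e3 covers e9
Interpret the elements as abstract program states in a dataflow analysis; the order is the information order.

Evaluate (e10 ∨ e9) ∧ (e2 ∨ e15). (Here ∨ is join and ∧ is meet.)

e12

e10 ∨ e9 = e9
e2 ∨ e15 = e15
e9 ∧ e15 = e12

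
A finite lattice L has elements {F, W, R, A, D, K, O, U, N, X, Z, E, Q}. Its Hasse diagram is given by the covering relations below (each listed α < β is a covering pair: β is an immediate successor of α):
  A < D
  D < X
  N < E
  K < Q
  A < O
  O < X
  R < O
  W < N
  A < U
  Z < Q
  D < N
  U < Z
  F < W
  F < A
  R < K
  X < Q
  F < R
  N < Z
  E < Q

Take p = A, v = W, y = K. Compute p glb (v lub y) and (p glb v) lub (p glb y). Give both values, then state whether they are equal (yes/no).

A; F; no

v lub y = Q, so p glb (v lub y) = A glb Q = A.
p glb v = F and p glb y = F, so (p glb v) lub (p glb y) = F lub F = F.
Equal: no.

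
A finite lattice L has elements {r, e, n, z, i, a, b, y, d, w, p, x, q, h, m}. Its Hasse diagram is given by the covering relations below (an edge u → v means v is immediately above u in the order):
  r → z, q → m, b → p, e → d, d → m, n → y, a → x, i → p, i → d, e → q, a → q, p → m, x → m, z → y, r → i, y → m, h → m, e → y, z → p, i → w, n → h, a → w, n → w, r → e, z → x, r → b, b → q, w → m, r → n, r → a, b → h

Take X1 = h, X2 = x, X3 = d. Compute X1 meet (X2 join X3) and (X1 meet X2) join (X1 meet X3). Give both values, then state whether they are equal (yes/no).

h; r; no

X2 join X3 = m, so X1 meet (X2 join X3) = h meet m = h.
X1 meet X2 = r and X1 meet X3 = r, so (X1 meet X2) join (X1 meet X3) = r join r = r.
Equal: no.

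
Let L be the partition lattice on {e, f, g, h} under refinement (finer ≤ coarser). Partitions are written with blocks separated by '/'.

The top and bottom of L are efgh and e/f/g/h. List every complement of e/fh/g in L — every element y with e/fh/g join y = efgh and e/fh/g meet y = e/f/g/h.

ef/gh, efg/h, egh/f, eh/fg

Need y with e/fh/g ∨ y = efgh and e/fh/g ∧ y = e/f/g/h.
Checking each element gives: ef/gh, efg/h, egh/f, eh/fg.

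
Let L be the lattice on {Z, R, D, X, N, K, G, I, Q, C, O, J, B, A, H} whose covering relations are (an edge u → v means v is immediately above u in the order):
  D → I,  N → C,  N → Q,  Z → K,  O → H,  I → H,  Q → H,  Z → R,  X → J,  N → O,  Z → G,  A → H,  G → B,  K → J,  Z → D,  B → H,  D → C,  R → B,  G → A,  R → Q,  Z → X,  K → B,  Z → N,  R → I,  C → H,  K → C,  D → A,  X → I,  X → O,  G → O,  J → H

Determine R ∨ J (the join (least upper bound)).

Common upper bounds of {R, J}: H.
The least among these is H.

H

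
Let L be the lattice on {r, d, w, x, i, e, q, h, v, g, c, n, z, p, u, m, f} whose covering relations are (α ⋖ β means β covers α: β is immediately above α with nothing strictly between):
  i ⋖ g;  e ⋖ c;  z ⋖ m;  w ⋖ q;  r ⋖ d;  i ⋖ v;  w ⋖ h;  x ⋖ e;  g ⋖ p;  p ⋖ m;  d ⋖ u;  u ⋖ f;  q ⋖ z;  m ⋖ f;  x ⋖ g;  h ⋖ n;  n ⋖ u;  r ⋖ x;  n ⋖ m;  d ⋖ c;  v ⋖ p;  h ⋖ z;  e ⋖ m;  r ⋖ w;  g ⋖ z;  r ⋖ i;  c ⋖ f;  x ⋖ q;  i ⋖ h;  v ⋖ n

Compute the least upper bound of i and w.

h

Common upper bounds of {i, w}: f, h, m, n, u, z.
The least among these is h.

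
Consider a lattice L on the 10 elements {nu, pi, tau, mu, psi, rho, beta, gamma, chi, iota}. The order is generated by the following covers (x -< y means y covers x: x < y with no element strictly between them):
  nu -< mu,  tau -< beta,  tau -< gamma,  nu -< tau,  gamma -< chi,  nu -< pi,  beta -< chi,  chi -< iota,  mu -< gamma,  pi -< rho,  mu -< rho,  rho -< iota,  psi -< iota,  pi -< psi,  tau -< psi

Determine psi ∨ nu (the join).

psi

Common upper bounds of {psi, nu}: iota, psi.
The least among these is psi.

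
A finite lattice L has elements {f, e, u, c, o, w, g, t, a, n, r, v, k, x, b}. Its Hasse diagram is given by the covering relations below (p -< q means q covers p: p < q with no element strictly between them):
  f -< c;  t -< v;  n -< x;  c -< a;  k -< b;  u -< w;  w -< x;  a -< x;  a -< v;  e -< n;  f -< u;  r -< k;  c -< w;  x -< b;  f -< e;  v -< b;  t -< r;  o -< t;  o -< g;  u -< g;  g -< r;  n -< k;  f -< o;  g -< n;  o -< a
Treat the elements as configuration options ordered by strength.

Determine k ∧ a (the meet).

o

Common lower bounds of {k, a}: f, o.
The greatest among these is o.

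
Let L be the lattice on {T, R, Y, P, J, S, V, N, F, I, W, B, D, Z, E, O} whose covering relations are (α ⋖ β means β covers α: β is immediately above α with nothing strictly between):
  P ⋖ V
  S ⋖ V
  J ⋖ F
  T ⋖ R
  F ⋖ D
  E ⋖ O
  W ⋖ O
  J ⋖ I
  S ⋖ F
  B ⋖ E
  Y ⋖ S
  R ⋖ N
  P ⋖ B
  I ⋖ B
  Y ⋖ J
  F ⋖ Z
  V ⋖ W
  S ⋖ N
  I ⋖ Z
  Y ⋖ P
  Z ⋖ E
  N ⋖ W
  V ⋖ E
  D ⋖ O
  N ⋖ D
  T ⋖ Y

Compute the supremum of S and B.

E

Common upper bounds of {S, B}: E, O.
The least among these is E.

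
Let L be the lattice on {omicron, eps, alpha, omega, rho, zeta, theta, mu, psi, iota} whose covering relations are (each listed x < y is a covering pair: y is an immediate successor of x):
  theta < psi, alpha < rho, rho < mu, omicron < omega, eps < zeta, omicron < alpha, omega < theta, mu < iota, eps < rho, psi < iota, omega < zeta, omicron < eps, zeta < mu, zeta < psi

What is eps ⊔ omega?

Common upper bounds of {eps, omega}: iota, mu, psi, zeta.
The least among these is zeta.

zeta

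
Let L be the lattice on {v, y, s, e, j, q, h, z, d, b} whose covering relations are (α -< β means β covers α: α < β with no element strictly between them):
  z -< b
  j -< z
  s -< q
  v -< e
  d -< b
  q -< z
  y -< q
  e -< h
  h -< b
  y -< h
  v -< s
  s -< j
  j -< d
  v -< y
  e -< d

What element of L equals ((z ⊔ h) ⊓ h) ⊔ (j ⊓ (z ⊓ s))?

z ∨ h = b
b ∧ h = h
z ∧ s = s
j ∧ s = s
h ∨ s = b

b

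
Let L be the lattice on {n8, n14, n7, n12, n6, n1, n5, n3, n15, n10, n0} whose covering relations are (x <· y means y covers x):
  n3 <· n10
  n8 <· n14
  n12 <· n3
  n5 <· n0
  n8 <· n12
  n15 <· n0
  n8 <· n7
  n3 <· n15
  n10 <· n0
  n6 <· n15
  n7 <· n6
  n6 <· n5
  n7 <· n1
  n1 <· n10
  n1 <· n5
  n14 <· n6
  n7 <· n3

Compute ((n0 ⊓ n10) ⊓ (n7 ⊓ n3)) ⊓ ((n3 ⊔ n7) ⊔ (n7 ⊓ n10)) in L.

n7

n0 ∧ n10 = n10
n7 ∧ n3 = n7
n10 ∧ n7 = n7
n3 ∨ n7 = n3
n7 ∧ n10 = n7
n3 ∨ n7 = n3
n7 ∧ n3 = n7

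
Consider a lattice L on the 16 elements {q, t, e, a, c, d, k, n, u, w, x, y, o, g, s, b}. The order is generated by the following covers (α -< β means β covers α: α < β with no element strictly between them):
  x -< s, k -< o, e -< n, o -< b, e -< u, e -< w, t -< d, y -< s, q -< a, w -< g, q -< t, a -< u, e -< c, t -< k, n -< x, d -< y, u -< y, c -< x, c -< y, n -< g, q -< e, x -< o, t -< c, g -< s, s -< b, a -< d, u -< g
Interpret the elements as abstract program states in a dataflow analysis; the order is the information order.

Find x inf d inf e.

q

Common lower bounds of {x, d, e}: q.
The greatest among these is q.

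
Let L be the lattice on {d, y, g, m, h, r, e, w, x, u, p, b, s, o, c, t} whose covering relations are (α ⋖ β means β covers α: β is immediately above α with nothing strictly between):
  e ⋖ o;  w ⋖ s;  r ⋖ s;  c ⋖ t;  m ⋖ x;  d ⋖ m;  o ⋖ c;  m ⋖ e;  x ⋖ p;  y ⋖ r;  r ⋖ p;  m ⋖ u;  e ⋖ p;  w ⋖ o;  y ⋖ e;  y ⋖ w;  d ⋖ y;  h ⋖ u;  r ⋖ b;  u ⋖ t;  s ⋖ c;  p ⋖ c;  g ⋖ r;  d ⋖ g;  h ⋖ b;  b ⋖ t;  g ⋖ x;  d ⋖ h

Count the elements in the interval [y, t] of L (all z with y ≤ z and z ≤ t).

10

The interval [y, t] = {b, c, e, o, p, r, s, t, w, y}, which has 10 elements.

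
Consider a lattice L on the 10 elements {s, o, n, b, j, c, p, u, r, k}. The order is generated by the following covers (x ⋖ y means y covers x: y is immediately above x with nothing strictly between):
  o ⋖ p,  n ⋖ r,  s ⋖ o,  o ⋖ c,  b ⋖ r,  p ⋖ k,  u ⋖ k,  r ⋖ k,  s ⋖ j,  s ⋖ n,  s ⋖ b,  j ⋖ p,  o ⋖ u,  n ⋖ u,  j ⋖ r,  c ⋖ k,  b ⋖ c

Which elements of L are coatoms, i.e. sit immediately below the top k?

c, p, r, u

The coatoms are exactly the elements covered by k: c, p, r, u.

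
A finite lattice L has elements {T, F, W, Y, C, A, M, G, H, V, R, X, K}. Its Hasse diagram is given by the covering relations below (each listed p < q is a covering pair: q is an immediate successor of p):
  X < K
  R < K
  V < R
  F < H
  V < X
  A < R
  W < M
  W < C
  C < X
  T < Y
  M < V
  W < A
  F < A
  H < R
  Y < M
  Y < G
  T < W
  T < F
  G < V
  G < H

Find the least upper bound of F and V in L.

Common upper bounds of {F, V}: K, R.
The least among these is R.

R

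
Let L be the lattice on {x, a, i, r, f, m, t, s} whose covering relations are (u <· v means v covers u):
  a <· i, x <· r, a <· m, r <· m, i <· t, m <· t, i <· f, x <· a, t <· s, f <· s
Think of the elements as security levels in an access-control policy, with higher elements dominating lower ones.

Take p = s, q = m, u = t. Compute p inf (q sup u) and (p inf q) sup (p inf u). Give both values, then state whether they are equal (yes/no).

t; t; yes

q sup u = t, so p inf (q sup u) = s inf t = t.
p inf q = m and p inf u = t, so (p inf q) sup (p inf u) = m sup t = t.
Equal: yes.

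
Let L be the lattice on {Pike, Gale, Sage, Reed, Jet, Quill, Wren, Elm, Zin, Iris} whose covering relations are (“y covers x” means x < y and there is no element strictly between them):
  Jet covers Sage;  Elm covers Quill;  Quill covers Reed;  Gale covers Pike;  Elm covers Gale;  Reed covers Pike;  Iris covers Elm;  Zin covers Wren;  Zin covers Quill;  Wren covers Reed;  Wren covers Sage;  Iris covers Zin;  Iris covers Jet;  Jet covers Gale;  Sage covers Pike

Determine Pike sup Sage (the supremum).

Sage

Common upper bounds of {Pike, Sage}: Iris, Jet, Sage, Wren, Zin.
The least among these is Sage.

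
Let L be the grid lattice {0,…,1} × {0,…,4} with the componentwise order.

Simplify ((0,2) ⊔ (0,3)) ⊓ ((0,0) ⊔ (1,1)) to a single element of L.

(0,2) ∨ (0,3) = (0,3)
(0,0) ∨ (1,1) = (1,1)
(0,3) ∧ (1,1) = (0,1)

(0,1)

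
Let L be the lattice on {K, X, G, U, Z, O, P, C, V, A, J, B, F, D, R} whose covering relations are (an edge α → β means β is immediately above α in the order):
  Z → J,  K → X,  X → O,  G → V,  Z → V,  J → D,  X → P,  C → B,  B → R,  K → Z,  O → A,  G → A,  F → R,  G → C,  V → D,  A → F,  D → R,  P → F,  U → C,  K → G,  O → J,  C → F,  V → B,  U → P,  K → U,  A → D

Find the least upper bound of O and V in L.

Common upper bounds of {O, V}: D, R.
The least among these is D.

D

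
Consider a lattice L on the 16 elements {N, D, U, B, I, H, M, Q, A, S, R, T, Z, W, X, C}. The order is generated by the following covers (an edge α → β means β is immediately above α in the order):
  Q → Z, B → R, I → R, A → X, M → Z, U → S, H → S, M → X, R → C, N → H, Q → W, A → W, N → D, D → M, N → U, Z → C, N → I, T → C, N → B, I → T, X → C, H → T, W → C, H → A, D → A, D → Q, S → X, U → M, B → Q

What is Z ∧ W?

Common lower bounds of {Z, W}: B, D, N, Q.
The greatest among these is Q.

Q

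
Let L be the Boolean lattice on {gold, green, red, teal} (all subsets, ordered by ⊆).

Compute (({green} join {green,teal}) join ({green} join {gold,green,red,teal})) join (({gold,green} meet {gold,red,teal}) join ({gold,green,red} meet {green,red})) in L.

{green} ∨ {green,teal} = {green,teal}
{green} ∨ {gold,green,red,teal} = {gold,green,red,teal}
{green,teal} ∨ {gold,green,red,teal} = {gold,green,red,teal}
{gold,green} ∧ {gold,red,teal} = {gold}
{gold,green,red} ∧ {green,red} = {green,red}
{gold} ∨ {green,red} = {gold,green,red}
{gold,green,red,teal} ∨ {gold,green,red} = {gold,green,red,teal}

{gold,green,red,teal}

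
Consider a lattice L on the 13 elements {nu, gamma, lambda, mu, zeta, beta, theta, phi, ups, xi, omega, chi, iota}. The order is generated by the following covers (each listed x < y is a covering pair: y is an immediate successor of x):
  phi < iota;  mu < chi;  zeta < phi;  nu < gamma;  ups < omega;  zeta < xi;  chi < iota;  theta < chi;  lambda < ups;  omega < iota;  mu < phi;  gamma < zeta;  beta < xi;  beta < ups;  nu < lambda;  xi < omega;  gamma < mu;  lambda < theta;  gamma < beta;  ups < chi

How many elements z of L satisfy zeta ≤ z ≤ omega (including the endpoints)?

3

The interval [zeta, omega] = {omega, xi, zeta}, which has 3 elements.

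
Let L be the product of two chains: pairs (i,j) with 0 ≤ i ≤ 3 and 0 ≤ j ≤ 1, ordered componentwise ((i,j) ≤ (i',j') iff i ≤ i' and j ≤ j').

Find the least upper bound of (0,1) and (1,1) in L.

In a product of chains, the join is componentwise max, giving (1,1).

(1,1)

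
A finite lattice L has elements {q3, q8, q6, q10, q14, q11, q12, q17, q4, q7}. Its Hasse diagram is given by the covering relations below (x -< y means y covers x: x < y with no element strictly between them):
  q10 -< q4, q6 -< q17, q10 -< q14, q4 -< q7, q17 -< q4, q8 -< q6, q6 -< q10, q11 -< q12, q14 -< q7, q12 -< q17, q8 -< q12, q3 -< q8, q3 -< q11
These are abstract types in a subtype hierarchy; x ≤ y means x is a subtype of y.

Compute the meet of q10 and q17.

q6

Common lower bounds of {q10, q17}: q3, q6, q8.
The greatest among these is q6.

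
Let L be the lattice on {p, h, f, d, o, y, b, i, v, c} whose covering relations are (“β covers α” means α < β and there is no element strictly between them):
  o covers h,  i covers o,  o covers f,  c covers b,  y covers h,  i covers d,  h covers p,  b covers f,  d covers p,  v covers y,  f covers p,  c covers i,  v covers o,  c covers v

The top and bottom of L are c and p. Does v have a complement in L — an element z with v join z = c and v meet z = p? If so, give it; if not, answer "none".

d

Need z with v ∨ z = c and v ∧ z = p.
Checking each element gives: d.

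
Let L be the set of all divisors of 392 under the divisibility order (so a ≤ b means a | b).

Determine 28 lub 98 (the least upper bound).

196

In the divisibility order, the join is the least common multiple: lcm(28, 98) = 196.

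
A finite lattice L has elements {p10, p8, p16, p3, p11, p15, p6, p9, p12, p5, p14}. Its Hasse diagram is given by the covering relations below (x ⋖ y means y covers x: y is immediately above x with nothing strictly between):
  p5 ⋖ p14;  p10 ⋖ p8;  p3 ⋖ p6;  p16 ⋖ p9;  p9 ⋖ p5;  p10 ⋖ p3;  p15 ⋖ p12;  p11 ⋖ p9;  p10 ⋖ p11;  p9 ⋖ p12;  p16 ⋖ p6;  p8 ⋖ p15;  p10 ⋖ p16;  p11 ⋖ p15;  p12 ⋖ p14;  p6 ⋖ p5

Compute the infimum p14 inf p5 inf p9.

Common lower bounds of {p14, p5, p9}: p10, p11, p16, p9.
The greatest among these is p9.

p9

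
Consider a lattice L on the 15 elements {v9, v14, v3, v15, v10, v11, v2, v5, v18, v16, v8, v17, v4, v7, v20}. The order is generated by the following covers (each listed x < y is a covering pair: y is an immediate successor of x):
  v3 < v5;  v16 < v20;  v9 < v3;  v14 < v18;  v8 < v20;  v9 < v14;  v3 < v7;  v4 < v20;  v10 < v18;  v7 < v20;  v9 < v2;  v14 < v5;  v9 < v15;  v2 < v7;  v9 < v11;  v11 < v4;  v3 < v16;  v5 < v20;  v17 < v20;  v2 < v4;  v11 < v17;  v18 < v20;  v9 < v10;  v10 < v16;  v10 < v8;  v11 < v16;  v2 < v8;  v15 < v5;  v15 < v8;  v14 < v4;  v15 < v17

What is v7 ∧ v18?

v9

Common lower bounds of {v7, v18}: v9.
The greatest among these is v9.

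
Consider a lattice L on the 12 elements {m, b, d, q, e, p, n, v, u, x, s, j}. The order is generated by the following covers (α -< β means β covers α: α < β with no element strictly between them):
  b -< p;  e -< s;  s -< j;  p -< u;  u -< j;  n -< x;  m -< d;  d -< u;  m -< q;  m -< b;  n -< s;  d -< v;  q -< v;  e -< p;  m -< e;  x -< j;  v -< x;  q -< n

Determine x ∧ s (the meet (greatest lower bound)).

Common lower bounds of {x, s}: m, n, q.
The greatest among these is n.

n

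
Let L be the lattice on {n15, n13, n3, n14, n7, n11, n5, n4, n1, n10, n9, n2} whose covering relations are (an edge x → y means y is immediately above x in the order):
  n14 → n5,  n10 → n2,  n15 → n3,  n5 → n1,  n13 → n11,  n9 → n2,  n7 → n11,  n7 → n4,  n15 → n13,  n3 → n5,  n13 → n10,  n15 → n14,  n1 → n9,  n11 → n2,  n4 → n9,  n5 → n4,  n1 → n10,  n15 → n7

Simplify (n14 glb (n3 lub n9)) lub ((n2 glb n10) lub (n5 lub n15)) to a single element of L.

n3 ∨ n9 = n9
n14 ∧ n9 = n14
n2 ∧ n10 = n10
n5 ∨ n15 = n5
n10 ∨ n5 = n10
n14 ∨ n10 = n10

n10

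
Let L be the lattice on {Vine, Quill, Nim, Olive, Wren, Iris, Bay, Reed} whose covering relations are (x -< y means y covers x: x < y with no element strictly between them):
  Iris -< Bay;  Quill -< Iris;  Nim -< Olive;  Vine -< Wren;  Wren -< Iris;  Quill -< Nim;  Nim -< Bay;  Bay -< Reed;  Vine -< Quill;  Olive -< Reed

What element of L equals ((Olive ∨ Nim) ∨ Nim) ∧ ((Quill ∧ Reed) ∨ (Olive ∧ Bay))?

Olive ∨ Nim = Olive
Olive ∨ Nim = Olive
Quill ∧ Reed = Quill
Olive ∧ Bay = Nim
Quill ∨ Nim = Nim
Olive ∧ Nim = Nim

Nim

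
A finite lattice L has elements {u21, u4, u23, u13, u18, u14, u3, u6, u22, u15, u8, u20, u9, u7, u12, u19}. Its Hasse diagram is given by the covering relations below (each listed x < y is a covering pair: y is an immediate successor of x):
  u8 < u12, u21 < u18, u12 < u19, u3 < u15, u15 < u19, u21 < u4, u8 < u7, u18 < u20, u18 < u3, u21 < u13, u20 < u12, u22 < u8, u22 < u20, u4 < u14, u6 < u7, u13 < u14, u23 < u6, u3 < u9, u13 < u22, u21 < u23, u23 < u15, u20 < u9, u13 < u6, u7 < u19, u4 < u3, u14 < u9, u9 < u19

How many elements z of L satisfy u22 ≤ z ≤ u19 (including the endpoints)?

The interval [u22, u19] = {u12, u19, u20, u22, u7, u8, u9}, which has 7 elements.

7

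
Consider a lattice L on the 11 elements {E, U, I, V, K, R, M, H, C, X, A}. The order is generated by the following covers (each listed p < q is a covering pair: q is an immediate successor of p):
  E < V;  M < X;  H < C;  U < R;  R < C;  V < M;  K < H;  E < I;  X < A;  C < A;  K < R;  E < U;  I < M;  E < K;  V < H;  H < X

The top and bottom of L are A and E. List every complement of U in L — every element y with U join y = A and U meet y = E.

Need y with U ∨ y = A and U ∧ y = E.
Checking each element gives: I, M, X.

I, M, X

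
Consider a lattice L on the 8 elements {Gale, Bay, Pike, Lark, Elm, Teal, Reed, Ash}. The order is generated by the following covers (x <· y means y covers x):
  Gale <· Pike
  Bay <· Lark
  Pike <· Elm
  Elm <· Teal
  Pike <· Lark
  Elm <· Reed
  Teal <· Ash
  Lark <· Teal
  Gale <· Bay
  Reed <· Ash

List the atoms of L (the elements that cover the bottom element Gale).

Bay, Pike

The atoms are exactly the elements that cover Gale: Bay, Pike.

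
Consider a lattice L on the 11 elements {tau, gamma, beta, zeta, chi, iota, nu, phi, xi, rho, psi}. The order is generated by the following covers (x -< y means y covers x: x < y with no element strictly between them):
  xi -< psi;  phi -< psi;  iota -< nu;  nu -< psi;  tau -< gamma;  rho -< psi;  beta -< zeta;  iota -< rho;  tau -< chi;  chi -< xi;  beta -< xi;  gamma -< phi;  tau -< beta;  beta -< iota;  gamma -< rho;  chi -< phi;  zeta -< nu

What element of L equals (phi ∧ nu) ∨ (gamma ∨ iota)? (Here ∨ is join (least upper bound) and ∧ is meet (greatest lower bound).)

rho

phi ∧ nu = tau
gamma ∨ iota = rho
tau ∨ rho = rho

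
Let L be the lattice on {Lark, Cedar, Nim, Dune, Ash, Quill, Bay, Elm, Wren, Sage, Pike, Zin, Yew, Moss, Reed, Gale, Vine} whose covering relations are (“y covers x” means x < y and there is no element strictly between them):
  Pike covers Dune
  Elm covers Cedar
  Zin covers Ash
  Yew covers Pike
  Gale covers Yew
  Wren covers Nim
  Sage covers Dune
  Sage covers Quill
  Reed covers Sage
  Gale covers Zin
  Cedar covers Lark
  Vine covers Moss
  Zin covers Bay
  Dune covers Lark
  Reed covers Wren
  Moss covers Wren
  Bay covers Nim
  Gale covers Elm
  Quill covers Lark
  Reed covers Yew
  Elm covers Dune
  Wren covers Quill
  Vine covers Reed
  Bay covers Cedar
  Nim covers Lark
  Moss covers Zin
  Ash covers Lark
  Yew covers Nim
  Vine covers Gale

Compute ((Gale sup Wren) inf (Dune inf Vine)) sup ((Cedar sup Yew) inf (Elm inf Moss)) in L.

Gale ∨ Wren = Vine
Dune ∧ Vine = Dune
Vine ∧ Dune = Dune
Cedar ∨ Yew = Gale
Elm ∧ Moss = Cedar
Gale ∧ Cedar = Cedar
Dune ∨ Cedar = Elm

Elm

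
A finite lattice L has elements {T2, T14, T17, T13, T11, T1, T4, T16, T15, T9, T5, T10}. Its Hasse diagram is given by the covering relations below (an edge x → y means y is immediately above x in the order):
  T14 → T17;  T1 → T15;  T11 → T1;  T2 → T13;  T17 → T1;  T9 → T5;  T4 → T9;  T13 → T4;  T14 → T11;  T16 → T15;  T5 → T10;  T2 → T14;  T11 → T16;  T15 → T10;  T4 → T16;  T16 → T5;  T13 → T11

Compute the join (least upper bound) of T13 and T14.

T11

Common upper bounds of {T13, T14}: T1, T10, T11, T15, T16, T5.
The least among these is T11.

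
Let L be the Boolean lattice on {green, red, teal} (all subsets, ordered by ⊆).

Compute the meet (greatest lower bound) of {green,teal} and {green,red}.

{green}

Under ⊆, meet is intersection: {green,teal} ∩ {green,red} = {green}.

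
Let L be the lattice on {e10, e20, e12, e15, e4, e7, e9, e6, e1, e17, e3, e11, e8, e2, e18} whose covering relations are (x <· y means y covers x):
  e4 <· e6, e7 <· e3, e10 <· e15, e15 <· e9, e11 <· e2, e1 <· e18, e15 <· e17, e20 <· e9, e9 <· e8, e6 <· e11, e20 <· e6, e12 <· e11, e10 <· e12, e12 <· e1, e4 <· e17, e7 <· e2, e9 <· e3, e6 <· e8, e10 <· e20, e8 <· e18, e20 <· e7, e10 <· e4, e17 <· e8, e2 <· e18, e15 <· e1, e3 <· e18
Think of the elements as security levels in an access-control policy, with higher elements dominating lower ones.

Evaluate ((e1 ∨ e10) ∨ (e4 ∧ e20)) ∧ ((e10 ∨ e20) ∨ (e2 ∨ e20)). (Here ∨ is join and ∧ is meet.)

e1 ∨ e10 = e1
e4 ∧ e20 = e10
e1 ∨ e10 = e1
e10 ∨ e20 = e20
e2 ∨ e20 = e2
e20 ∨ e2 = e2
e1 ∧ e2 = e12

e12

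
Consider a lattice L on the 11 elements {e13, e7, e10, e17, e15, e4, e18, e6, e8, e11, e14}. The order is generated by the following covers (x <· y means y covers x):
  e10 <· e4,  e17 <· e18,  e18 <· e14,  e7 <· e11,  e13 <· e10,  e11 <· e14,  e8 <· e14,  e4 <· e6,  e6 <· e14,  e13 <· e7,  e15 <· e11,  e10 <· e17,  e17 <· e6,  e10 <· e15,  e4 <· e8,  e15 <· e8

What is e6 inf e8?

Common lower bounds of {e6, e8}: e10, e13, e4.
The greatest among these is e4.

e4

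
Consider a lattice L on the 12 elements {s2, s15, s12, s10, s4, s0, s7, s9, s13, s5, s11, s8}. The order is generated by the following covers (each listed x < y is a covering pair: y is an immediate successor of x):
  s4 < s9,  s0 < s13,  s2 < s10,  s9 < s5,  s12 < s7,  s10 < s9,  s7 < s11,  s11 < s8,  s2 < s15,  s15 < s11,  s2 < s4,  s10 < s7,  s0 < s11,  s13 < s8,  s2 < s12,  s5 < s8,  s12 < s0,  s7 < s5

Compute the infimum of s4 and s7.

s2

Common lower bounds of {s4, s7}: s2.
The greatest among these is s2.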